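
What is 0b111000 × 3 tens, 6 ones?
Convert 0b111000 (binary) → 32 + 16 + 8 = 56 (decimal)
Convert 3 tens, 6 ones (place-value notation) → 3×10 + 6 = 36 (decimal)
Compute 56 × 36 = 2016
2016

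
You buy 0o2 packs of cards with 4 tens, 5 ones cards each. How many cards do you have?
Convert 4 tens, 5 ones (place-value notation) → 4×10 + 5 = 45 (decimal)
Convert 0o2 (octal) → 2 (decimal)
Compute 45 × 2 = 90
90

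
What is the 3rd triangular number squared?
The 3rd triangular number = 3×4/2 = 6
Compute 6² = 6 × 6 = 36
36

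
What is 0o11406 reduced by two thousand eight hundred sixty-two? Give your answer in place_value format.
Convert 0o11406 (octal) → 1×4096 + 1×512 + 4×64 + 6 = 4870 (decimal)
Convert two thousand eight hundred sixty-two (English words) → 2×1000 + 8×100 + 62 = 2862 (decimal)
Compute 4870 - 2862 = 2008
Convert 2008 (decimal) → 2008 = 2×1000 + 8 → 2 thousands, 8 ones (place-value notation)
2 thousands, 8 ones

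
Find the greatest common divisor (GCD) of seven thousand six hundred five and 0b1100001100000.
Convert seven thousand six hundred five (English words) → 7×1000 + 6×100 + 5 = 7605 (decimal)
Convert 0b1100001100000 (binary) → 4096 + 2048 + 64 + 32 = 6240 (decimal)
Compute gcd(7605, 6240) = 195
195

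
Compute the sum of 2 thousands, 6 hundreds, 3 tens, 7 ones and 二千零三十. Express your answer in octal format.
Convert 2 thousands, 6 hundreds, 3 tens, 7 ones (place-value notation) → 2×1000 + 6×100 + 3×10 + 7 = 2637 (decimal)
Convert 二千零三十 (Chinese numeral) → 2×1000 + 3×10 = 2030 (decimal)
Compute 2637 + 2030 = 4667
Convert 4667 (decimal) → 4667 = 1×4096 + 1×512 + 7×8 + 3 → 0o11073 (octal)
0o11073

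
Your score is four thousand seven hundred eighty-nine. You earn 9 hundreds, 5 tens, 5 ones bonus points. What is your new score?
Convert four thousand seven hundred eighty-nine (English words) → 4×1000 + 7×100 + 89 = 4789 (decimal)
Convert 9 hundreds, 5 tens, 5 ones (place-value notation) → 9×100 + 5×10 + 5 = 955 (decimal)
Compute 4789 + 955 = 5744
5744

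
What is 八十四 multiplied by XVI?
Convert 八十四 (Chinese numeral) → 8×10 + 4 = 84 (decimal)
Convert XVI (Roman numeral) → 10 + 5 + 1 = 16 (decimal)
Compute 84 × 16 = 1344
1344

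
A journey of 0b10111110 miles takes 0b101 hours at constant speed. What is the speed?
Convert 0b10111110 (binary) → 128 + 32 + 16 + 8 + 4 + 2 = 190 (decimal)
Convert 0b101 (binary) → 4 + 1 = 5 (decimal)
Compute 190 ÷ 5 = 38
38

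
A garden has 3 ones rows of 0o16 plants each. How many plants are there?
Convert 0o16 (octal) → 1×8 + 6 = 14 (decimal)
Convert 3 ones (place-value notation) → 3 (decimal)
Compute 14 × 3 = 42
42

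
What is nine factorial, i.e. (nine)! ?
Convert nine (English words) → 9 (decimal)
Compute 9! = 362880
362880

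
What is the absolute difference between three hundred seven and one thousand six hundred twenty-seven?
Convert three hundred seven (English words) → 3×100 + 7 = 307 (decimal)
Convert one thousand six hundred twenty-seven (English words) → 1×1000 + 6×100 + 27 = 1627 (decimal)
Compute |307 - 1627| = 1320
1320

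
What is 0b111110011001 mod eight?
Convert 0b111110011001 (binary) → 2048 + 1024 + 512 + 256 + 128 + 16 + 8 + 1 = 3993 (decimal)
Convert eight (English words) → 8 (decimal)
Compute 3993 mod 8 = 1
1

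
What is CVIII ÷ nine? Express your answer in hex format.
Convert CVIII (Roman numeral) → 100 + 5 + 1 + 1 + 1 = 108 (decimal)
Convert nine (English words) → 9 (decimal)
Compute 108 ÷ 9 = 12
Convert 12 (decimal) → 0xC (hexadecimal)
0xC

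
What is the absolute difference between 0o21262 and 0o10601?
Convert 0o21262 (octal) → 2×4096 + 1×512 + 2×64 + 6×8 + 2 = 8882 (decimal)
Convert 0o10601 (octal) → 1×4096 + 6×64 + 1 = 4481 (decimal)
Compute |8882 - 4481| = 4401
4401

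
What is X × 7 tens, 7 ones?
Convert X (Roman numeral) → 10 (decimal)
Convert 7 tens, 7 ones (place-value notation) → 7×10 + 7 = 77 (decimal)
Compute 10 × 77 = 770
770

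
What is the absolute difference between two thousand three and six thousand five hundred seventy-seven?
Convert two thousand three (English words) → 2×1000 + 3 = 2003 (decimal)
Convert six thousand five hundred seventy-seven (English words) → 6×1000 + 5×100 + 77 = 6577 (decimal)
Compute |2003 - 6577| = 4574
4574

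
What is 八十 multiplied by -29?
Convert 八十 (Chinese numeral) → 8×10 = 80 (decimal)
Compute 80 × -29 = -2320
-2320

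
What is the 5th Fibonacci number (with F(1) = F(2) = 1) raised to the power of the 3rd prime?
Convert the 5th Fibonacci number (with F(1) = F(2) = 1) (Fibonacci index) → 1, 1, 2, 3, 5 → 5 (decimal)
Convert the 3rd prime (prime index) → 5 (decimal)
Compute 5 ^ 5 = 3125
3125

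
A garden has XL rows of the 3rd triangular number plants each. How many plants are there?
Convert the 3rd triangular number (triangular index) → 3×4/2 = 6 (decimal)
Convert XL (Roman numeral) → 40 (decimal)
Compute 6 × 40 = 240
240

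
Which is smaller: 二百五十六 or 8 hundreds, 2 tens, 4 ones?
Convert 二百五十六 (Chinese numeral) → 2×100 + 5×10 + 6 = 256 (decimal)
Convert 8 hundreds, 2 tens, 4 ones (place-value notation) → 8×100 + 2×10 + 4 = 824 (decimal)
Compare 256 vs 824: smaller = 256
256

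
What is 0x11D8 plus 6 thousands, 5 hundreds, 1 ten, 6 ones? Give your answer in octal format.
Convert 0x11D8 (hexadecimal) → 1×4096 + 1×256 + 13×16 + 8 = 4568 (decimal)
Convert 6 thousands, 5 hundreds, 1 ten, 6 ones (place-value notation) → 6×1000 + 5×100 + 1×10 + 6 = 6516 (decimal)
Compute 4568 + 6516 = 11084
Convert 11084 (decimal) → 11084 = 2×4096 + 5×512 + 5×64 + 1×8 + 4 → 0o25514 (octal)
0o25514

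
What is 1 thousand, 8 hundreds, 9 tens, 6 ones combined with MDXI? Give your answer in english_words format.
Convert 1 thousand, 8 hundreds, 9 tens, 6 ones (place-value notation) → 1×1000 + 8×100 + 9×10 + 6 = 1896 (decimal)
Convert MDXI (Roman numeral) → 1000 + 500 + 10 + 1 = 1511 (decimal)
Compute 1896 + 1511 = 3407
Convert 3407 (decimal) → 3407 = 3×1000 + 4×100 + 7 → three thousand four hundred seven (English words)
three thousand four hundred seven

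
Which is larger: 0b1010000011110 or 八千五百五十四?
Convert 0b1010000011110 (binary) → 4096 + 1024 + 16 + 8 + 4 + 2 = 5150 (decimal)
Convert 八千五百五十四 (Chinese numeral) → 8×1000 + 5×100 + 5×10 + 4 = 8554 (decimal)
Compare 5150 vs 8554: larger = 8554
8554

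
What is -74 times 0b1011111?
Convert 0b1011111 (binary) → 64 + 16 + 8 + 4 + 2 + 1 = 95 (decimal)
Compute -74 × 95 = -7030
-7030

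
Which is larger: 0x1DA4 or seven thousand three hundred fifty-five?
Convert 0x1DA4 (hexadecimal) → 1×4096 + 13×256 + 10×16 + 4 = 7588 (decimal)
Convert seven thousand three hundred fifty-five (English words) → 7×1000 + 3×100 + 55 = 7355 (decimal)
Compare 7588 vs 7355: larger = 7588
7588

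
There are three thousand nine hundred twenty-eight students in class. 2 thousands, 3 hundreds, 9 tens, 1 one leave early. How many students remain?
Convert three thousand nine hundred twenty-eight (English words) → 3×1000 + 9×100 + 28 = 3928 (decimal)
Convert 2 thousands, 3 hundreds, 9 tens, 1 one (place-value notation) → 2×1000 + 3×100 + 9×10 + 1 = 2391 (decimal)
Compute 3928 - 2391 = 1537
1537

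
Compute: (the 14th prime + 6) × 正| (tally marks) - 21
Convert the 14th prime (prime index) → 43 (decimal)
Convert 正| (tally marks) → 5 + 1 = 6 (decimal)
Expression in decimal: (43 + 6) × 6 - 21
Parentheses first: 43 + 6 = 49
Multiply: 49 × 6 = 294
Subtract: 294 - 21 = 273
273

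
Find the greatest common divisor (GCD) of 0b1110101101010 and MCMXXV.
Convert 0b1110101101010 (binary) → 4096 + 2048 + 1024 + 256 + 64 + 32 + 8 + 2 = 7530 (decimal)
Convert MCMXXV (Roman numeral) → 1000 + 900 + 10 + 10 + 5 = 1925 (decimal)
Compute gcd(7530, 1925) = 5
5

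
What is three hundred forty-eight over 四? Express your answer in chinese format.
Convert three hundred forty-eight (English words) → 3×100 + 48 = 348 (decimal)
Convert 四 (Chinese numeral) → 4 (decimal)
Compute 348 ÷ 4 = 87
Convert 87 (decimal) → 87 = 8×10 + 7 → 八十七 (Chinese numeral)
八十七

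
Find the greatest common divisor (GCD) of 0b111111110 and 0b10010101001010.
Convert 0b111111110 (binary) → 256 + 128 + 64 + 32 + 16 + 8 + 4 + 2 = 510 (decimal)
Convert 0b10010101001010 (binary) → 8192 + 1024 + 256 + 64 + 8 + 2 = 9546 (decimal)
Compute gcd(510, 9546) = 6
6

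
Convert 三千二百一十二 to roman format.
Convert 三千二百一十二 (Chinese numeral) → 3×1000 + 2×100 + 1×10 + 2 = 3212 (decimal)
Convert 3212 (decimal) → 3212 = 1000 + 1000 + 1000 + 100 + 100 + 10 + 1 + 1 → MMMCCXII (Roman numeral)
MMMCCXII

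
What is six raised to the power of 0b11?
Convert six (English words) → 6 (decimal)
Convert 0b11 (binary) → 2 + 1 = 3 (decimal)
Compute 6 ^ 3 = 216
216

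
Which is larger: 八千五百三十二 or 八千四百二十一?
Convert 八千五百三十二 (Chinese numeral) → 8×1000 + 5×100 + 3×10 + 2 = 8532 (decimal)
Convert 八千四百二十一 (Chinese numeral) → 8×1000 + 4×100 + 2×10 + 1 = 8421 (decimal)
Compare 8532 vs 8421: larger = 8532
8532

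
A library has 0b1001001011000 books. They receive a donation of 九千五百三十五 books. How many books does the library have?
Convert 0b1001001011000 (binary) → 4096 + 512 + 64 + 16 + 8 = 4696 (decimal)
Convert 九千五百三十五 (Chinese numeral) → 9×1000 + 5×100 + 3×10 + 5 = 9535 (decimal)
Compute 4696 + 9535 = 14231
14231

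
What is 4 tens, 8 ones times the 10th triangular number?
Convert 4 tens, 8 ones (place-value notation) → 4×10 + 8 = 48 (decimal)
Convert the 10th triangular number (triangular index) → 10×11/2 = 55 (decimal)
Compute 48 × 55 = 2640
2640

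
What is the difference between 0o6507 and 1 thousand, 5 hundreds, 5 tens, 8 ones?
Convert 0o6507 (octal) → 6×512 + 5×64 + 7 = 3399 (decimal)
Convert 1 thousand, 5 hundreds, 5 tens, 8 ones (place-value notation) → 1×1000 + 5×100 + 5×10 + 8 = 1558 (decimal)
Difference: |3399 - 1558| = 1841
1841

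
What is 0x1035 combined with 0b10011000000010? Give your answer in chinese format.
Convert 0x1035 (hexadecimal) → 1×4096 + 3×16 + 5 = 4149 (decimal)
Convert 0b10011000000010 (binary) → 8192 + 1024 + 512 + 2 = 9730 (decimal)
Compute 4149 + 9730 = 13879
Convert 13879 (decimal) → 13879 = 1×10000 + 3×1000 + 8×100 + 7×10 + 9 → 一万三千八百七十九 (Chinese numeral)
一万三千八百七十九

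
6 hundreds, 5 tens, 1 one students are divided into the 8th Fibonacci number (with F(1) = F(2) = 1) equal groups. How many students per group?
Convert 6 hundreds, 5 tens, 1 one (place-value notation) → 6×100 + 5×10 + 1 = 651 (decimal)
Convert the 8th Fibonacci number (with F(1) = F(2) = 1) (Fibonacci index) → 1, 1, 2, 3, 5, 8, 13, 21 → 21 (decimal)
Compute 651 ÷ 21 = 31
31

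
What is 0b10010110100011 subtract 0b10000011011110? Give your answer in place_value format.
Convert 0b10010110100011 (binary) → 8192 + 1024 + 256 + 128 + 32 + 2 + 1 = 9635 (decimal)
Convert 0b10000011011110 (binary) → 8192 + 128 + 64 + 16 + 8 + 4 + 2 = 8414 (decimal)
Compute 9635 - 8414 = 1221
Convert 1221 (decimal) → 1221 = 1×1000 + 2×100 + 2×10 + 1 → 1 thousand, 2 hundreds, 2 tens, 1 one (place-value notation)
1 thousand, 2 hundreds, 2 tens, 1 one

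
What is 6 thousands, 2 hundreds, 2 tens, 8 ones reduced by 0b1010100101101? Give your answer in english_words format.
Convert 6 thousands, 2 hundreds, 2 tens, 8 ones (place-value notation) → 6×1000 + 2×100 + 2×10 + 8 = 6228 (decimal)
Convert 0b1010100101101 (binary) → 4096 + 1024 + 256 + 32 + 8 + 4 + 1 = 5421 (decimal)
Compute 6228 - 5421 = 807
Convert 807 (decimal) → 807 = 8×100 + 7 → eight hundred seven (English words)
eight hundred seven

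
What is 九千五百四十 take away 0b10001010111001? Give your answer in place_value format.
Convert 九千五百四十 (Chinese numeral) → 9×1000 + 5×100 + 4×10 = 9540 (decimal)
Convert 0b10001010111001 (binary) → 8192 + 512 + 128 + 32 + 16 + 8 + 1 = 8889 (decimal)
Compute 9540 - 8889 = 651
Convert 651 (decimal) → 651 = 6×100 + 5×10 + 1 → 6 hundreds, 5 tens, 1 one (place-value notation)
6 hundreds, 5 tens, 1 one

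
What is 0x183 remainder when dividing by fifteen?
Convert 0x183 (hexadecimal) → 1×256 + 8×16 + 3 = 387 (decimal)
Convert fifteen (English words) → 15 (decimal)
Compute 387 mod 15 = 12
12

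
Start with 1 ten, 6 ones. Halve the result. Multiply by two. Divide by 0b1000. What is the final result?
Convert 1 ten, 6 ones (place-value notation) → 1×10 + 6 = 16 (decimal)
Start: 16
16 ÷ 2 = 8
Convert two (English words) → 2 (decimal)
8 × 2 = 16
Convert 0b1000 (binary) → 8 (decimal)
16 ÷ 8 = 2
2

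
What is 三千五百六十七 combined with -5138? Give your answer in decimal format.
Convert 三千五百六十七 (Chinese numeral) → 3×1000 + 5×100 + 6×10 + 7 = 3567 (decimal)
Compute 3567 + -5138 = -1571
-1571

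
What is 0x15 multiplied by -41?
Convert 0x15 (hexadecimal) → 1×16 + 5 = 21 (decimal)
Compute 21 × -41 = -861
-861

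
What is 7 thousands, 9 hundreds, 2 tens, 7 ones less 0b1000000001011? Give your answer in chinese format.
Convert 7 thousands, 9 hundreds, 2 tens, 7 ones (place-value notation) → 7×1000 + 9×100 + 2×10 + 7 = 7927 (decimal)
Convert 0b1000000001011 (binary) → 4096 + 8 + 2 + 1 = 4107 (decimal)
Compute 7927 - 4107 = 3820
Convert 3820 (decimal) → 3820 = 3×1000 + 8×100 + 2×10 → 三千八百二十 (Chinese numeral)
三千八百二十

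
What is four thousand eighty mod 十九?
Convert four thousand eighty (English words) → 4×1000 + 80 = 4080 (decimal)
Convert 十九 (Chinese numeral) → 1×10 + 9 = 19 (decimal)
Compute 4080 mod 19 = 14
14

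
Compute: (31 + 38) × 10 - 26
Parentheses first: 31 + 38 = 69
Multiply: 69 × 10 = 690
Subtract: 690 - 26 = 664
664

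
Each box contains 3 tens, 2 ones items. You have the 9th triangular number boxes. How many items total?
Convert 3 tens, 2 ones (place-value notation) → 3×10 + 2 = 32 (decimal)
Convert the 9th triangular number (triangular index) → 9×10/2 = 45 (decimal)
Compute 32 × 45 = 1440
1440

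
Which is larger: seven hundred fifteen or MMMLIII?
Convert seven hundred fifteen (English words) → 7×100 + 15 = 715 (decimal)
Convert MMMLIII (Roman numeral) → 1000 + 1000 + 1000 + 50 + 1 + 1 + 1 = 3053 (decimal)
Compare 715 vs 3053: larger = 3053
3053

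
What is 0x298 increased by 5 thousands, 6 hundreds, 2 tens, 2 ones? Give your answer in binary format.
Convert 0x298 (hexadecimal) → 2×256 + 9×16 + 8 = 664 (decimal)
Convert 5 thousands, 6 hundreds, 2 tens, 2 ones (place-value notation) → 5×1000 + 6×100 + 2×10 + 2 = 5622 (decimal)
Compute 664 + 5622 = 6286
Convert 6286 (decimal) → 6286 = 4096 + 2048 + 128 + 8 + 4 + 2 → 0b1100010001110 (binary)
0b1100010001110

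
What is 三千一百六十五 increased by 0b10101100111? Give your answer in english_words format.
Convert 三千一百六十五 (Chinese numeral) → 3×1000 + 1×100 + 6×10 + 5 = 3165 (decimal)
Convert 0b10101100111 (binary) → 1024 + 256 + 64 + 32 + 4 + 2 + 1 = 1383 (decimal)
Compute 3165 + 1383 = 4548
Convert 4548 (decimal) → 4548 = 4×1000 + 5×100 + 48 → four thousand five hundred forty-eight (English words)
four thousand five hundred forty-eight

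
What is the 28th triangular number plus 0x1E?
The 28th triangular number = 28×29/2 = 406
Convert 0x1E (hexadecimal) → 1×16 + 14 = 30 (decimal)
Compute 406 + 30 = 436
436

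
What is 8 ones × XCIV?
Convert 8 ones (place-value notation) → 8 (decimal)
Convert XCIV (Roman numeral) → 90 + 4 = 94 (decimal)
Compute 8 × 94 = 752
752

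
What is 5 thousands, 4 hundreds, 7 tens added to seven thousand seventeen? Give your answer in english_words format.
Convert 5 thousands, 4 hundreds, 7 tens (place-value notation) → 5×1000 + 4×100 + 7×10 = 5470 (decimal)
Convert seven thousand seventeen (English words) → 7×1000 + 17 = 7017 (decimal)
Compute 5470 + 7017 = 12487
Convert 12487 (decimal) → 12487 = 12×1000 + 4×100 + 87 → twelve thousand four hundred eighty-seven (English words)
twelve thousand four hundred eighty-seven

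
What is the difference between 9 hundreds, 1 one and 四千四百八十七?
Convert 9 hundreds, 1 one (place-value notation) → 9×100 + 1 = 901 (decimal)
Convert 四千四百八十七 (Chinese numeral) → 4×1000 + 4×100 + 8×10 + 7 = 4487 (decimal)
Difference: |901 - 4487| = 3586
3586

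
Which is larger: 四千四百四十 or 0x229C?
Convert 四千四百四十 (Chinese numeral) → 4×1000 + 4×100 + 4×10 = 4440 (decimal)
Convert 0x229C (hexadecimal) → 2×4096 + 2×256 + 9×16 + 12 = 8860 (decimal)
Compare 4440 vs 8860: larger = 8860
8860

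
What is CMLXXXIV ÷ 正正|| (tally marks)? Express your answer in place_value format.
Convert CMLXXXIV (Roman numeral) → 900 + 50 + 10 + 10 + 10 + 4 = 984 (decimal)
Convert 正正|| (tally marks) → 5 + 5 + 2 = 12 (decimal)
Compute 984 ÷ 12 = 82
Convert 82 (decimal) → 82 = 8×10 + 2 → 8 tens, 2 ones (place-value notation)
8 tens, 2 ones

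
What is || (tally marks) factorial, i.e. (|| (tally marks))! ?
Convert || (tally marks) → 2 (decimal)
Compute 2! = 2
2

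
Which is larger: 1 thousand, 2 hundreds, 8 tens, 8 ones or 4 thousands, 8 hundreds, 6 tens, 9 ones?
Convert 1 thousand, 2 hundreds, 8 tens, 8 ones (place-value notation) → 1×1000 + 2×100 + 8×10 + 8 = 1288 (decimal)
Convert 4 thousands, 8 hundreds, 6 tens, 9 ones (place-value notation) → 4×1000 + 8×100 + 6×10 + 9 = 4869 (decimal)
Compare 1288 vs 4869: larger = 4869
4869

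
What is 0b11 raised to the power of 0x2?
Convert 0b11 (binary) → 2 + 1 = 3 (decimal)
Convert 0x2 (hexadecimal) → 2 (decimal)
Compute 3 ^ 2 = 9
9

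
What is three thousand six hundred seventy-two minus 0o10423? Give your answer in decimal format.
Convert three thousand six hundred seventy-two (English words) → 3×1000 + 6×100 + 72 = 3672 (decimal)
Convert 0o10423 (octal) → 1×4096 + 4×64 + 2×8 + 3 = 4371 (decimal)
Compute 3672 - 4371 = -699
-699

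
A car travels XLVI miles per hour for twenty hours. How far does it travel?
Convert XLVI (Roman numeral) → 40 + 5 + 1 = 46 (decimal)
Convert twenty (English words) → 20 (decimal)
Compute 46 × 20 = 920
920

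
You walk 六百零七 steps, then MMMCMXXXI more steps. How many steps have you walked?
Convert 六百零七 (Chinese numeral) → 6×100 + 7 = 607 (decimal)
Convert MMMCMXXXI (Roman numeral) → 1000 + 1000 + 1000 + 900 + 10 + 10 + 10 + 1 = 3931 (decimal)
Compute 607 + 3931 = 4538
4538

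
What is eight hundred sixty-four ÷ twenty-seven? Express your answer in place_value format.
Convert eight hundred sixty-four (English words) → 8×100 + 64 = 864 (decimal)
Convert twenty-seven (English words) → 27 (decimal)
Compute 864 ÷ 27 = 32
Convert 32 (decimal) → 32 = 3×10 + 2 → 3 tens, 2 ones (place-value notation)
3 tens, 2 ones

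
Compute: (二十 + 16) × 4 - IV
Convert 二十 (Chinese numeral) → 2×10 = 20 (decimal)
Convert IV (Roman numeral) → 4 (decimal)
Expression in decimal: (20 + 16) × 4 - 4
Parentheses first: 20 + 16 = 36
Multiply: 36 × 4 = 144
Subtract: 144 - 4 = 140
140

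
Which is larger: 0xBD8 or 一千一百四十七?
Convert 0xBD8 (hexadecimal) → 11×256 + 13×16 + 8 = 3032 (decimal)
Convert 一千一百四十七 (Chinese numeral) → 1×1000 + 1×100 + 4×10 + 7 = 1147 (decimal)
Compare 3032 vs 1147: larger = 3032
3032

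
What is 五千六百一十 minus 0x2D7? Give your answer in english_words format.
Convert 五千六百一十 (Chinese numeral) → 5×1000 + 6×100 + 1×10 = 5610 (decimal)
Convert 0x2D7 (hexadecimal) → 2×256 + 13×16 + 7 = 727 (decimal)
Compute 5610 - 727 = 4883
Convert 4883 (decimal) → 4883 = 4×1000 + 8×100 + 83 → four thousand eight hundred eighty-three (English words)
four thousand eight hundred eighty-three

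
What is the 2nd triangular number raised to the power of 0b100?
Convert the 2nd triangular number (triangular index) → 2×3/2 = 3 (decimal)
Convert 0b100 (binary) → 4 (decimal)
Compute 3 ^ 4 = 81
81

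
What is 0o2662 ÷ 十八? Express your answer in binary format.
Convert 0o2662 (octal) → 2×512 + 6×64 + 6×8 + 2 = 1458 (decimal)
Convert 十八 (Chinese numeral) → 1×10 + 8 = 18 (decimal)
Compute 1458 ÷ 18 = 81
Convert 81 (decimal) → 81 = 64 + 16 + 1 → 0b1010001 (binary)
0b1010001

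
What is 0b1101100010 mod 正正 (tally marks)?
Convert 0b1101100010 (binary) → 512 + 256 + 64 + 32 + 2 = 866 (decimal)
Convert 正正 (tally marks) → 5 + 5 = 10 (decimal)
Compute 866 mod 10 = 6
6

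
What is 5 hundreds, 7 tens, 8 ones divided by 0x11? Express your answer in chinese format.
Convert 5 hundreds, 7 tens, 8 ones (place-value notation) → 5×100 + 7×10 + 8 = 578 (decimal)
Convert 0x11 (hexadecimal) → 1×16 + 1 = 17 (decimal)
Compute 578 ÷ 17 = 34
Convert 34 (decimal) → 34 = 3×10 + 4 → 三十四 (Chinese numeral)
三十四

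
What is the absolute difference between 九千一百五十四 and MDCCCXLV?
Convert 九千一百五十四 (Chinese numeral) → 9×1000 + 1×100 + 5×10 + 4 = 9154 (decimal)
Convert MDCCCXLV (Roman numeral) → 1000 + 500 + 100 + 100 + 100 + 40 + 5 = 1845 (decimal)
Compute |9154 - 1845| = 7309
7309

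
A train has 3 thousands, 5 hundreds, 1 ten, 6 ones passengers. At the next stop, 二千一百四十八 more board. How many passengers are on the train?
Convert 3 thousands, 5 hundreds, 1 ten, 6 ones (place-value notation) → 3×1000 + 5×100 + 1×10 + 6 = 3516 (decimal)
Convert 二千一百四十八 (Chinese numeral) → 2×1000 + 1×100 + 4×10 + 8 = 2148 (decimal)
Compute 3516 + 2148 = 5664
5664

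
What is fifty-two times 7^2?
Convert fifty-two (English words) → 52 (decimal)
Convert 7^2 (power) → 49 (decimal)
Compute 52 × 49 = 2548
2548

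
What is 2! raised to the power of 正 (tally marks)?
Convert 2! (factorial) → 2 (decimal)
Convert 正 (tally marks) → 5 (decimal)
Compute 2 ^ 5 = 32
32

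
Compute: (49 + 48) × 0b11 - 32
Convert 0b11 (binary) → 2 + 1 = 3 (decimal)
Expression in decimal: (49 + 48) × 3 - 32
Parentheses first: 49 + 48 = 97
Multiply: 97 × 3 = 291
Subtract: 291 - 32 = 259
259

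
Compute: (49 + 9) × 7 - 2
Parentheses first: 49 + 9 = 58
Multiply: 58 × 7 = 406
Subtract: 406 - 2 = 404
404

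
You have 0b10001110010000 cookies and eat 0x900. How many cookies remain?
Convert 0b10001110010000 (binary) → 8192 + 512 + 256 + 128 + 16 = 9104 (decimal)
Convert 0x900 (hexadecimal) → 9×256 = 2304 (decimal)
Compute 9104 - 2304 = 6800
6800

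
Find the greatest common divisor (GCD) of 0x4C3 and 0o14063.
Convert 0x4C3 (hexadecimal) → 4×256 + 12×16 + 3 = 1219 (decimal)
Convert 0o14063 (octal) → 1×4096 + 4×512 + 6×8 + 3 = 6195 (decimal)
Compute gcd(1219, 6195) = 1
1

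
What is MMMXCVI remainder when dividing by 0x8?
Convert MMMXCVI (Roman numeral) → 1000 + 1000 + 1000 + 90 + 5 + 1 = 3096 (decimal)
Convert 0x8 (hexadecimal) → 8 (decimal)
Compute 3096 mod 8 = 0
0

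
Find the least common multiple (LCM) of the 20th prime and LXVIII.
Convert the 20th prime (prime index) → 71 (decimal)
Convert LXVIII (Roman numeral) → 50 + 10 + 5 + 1 + 1 + 1 = 68 (decimal)
Compute lcm(71, 68) = 4828
4828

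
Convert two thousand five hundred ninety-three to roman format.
Convert two thousand five hundred ninety-three (English words) → 2×1000 + 5×100 + 93 = 2593 (decimal)
Convert 2593 (decimal) → 2593 = 1000 + 1000 + 500 + 90 + 1 + 1 + 1 → MMDXCIII (Roman numeral)
MMDXCIII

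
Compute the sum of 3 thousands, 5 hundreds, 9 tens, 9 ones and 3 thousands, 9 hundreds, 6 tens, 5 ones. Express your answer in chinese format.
Convert 3 thousands, 5 hundreds, 9 tens, 9 ones (place-value notation) → 3×1000 + 5×100 + 9×10 + 9 = 3599 (decimal)
Convert 3 thousands, 9 hundreds, 6 tens, 5 ones (place-value notation) → 3×1000 + 9×100 + 6×10 + 5 = 3965 (decimal)
Compute 3599 + 3965 = 7564
Convert 7564 (decimal) → 7564 = 7×1000 + 5×100 + 6×10 + 4 → 七千五百六十四 (Chinese numeral)
七千五百六十四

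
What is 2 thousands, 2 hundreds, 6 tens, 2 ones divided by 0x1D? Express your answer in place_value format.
Convert 2 thousands, 2 hundreds, 6 tens, 2 ones (place-value notation) → 2×1000 + 2×100 + 6×10 + 2 = 2262 (decimal)
Convert 0x1D (hexadecimal) → 1×16 + 13 = 29 (decimal)
Compute 2262 ÷ 29 = 78
Convert 78 (decimal) → 78 = 7×10 + 8 → 7 tens, 8 ones (place-value notation)
7 tens, 8 ones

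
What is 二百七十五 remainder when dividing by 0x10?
Convert 二百七十五 (Chinese numeral) → 2×100 + 7×10 + 5 = 275 (decimal)
Convert 0x10 (hexadecimal) → 1×16 = 16 (decimal)
Compute 275 mod 16 = 3
3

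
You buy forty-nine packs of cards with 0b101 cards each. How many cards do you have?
Convert 0b101 (binary) → 4 + 1 = 5 (decimal)
Convert forty-nine (English words) → 49 (decimal)
Compute 5 × 49 = 245
245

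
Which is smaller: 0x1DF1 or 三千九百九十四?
Convert 0x1DF1 (hexadecimal) → 1×4096 + 13×256 + 15×16 + 1 = 7665 (decimal)
Convert 三千九百九十四 (Chinese numeral) → 3×1000 + 9×100 + 9×10 + 4 = 3994 (decimal)
Compare 7665 vs 3994: smaller = 3994
3994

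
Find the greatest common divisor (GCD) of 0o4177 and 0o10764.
Convert 0o4177 (octal) → 4×512 + 1×64 + 7×8 + 7 = 2175 (decimal)
Convert 0o10764 (octal) → 1×4096 + 7×64 + 6×8 + 4 = 4596 (decimal)
Compute gcd(2175, 4596) = 3
3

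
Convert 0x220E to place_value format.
Convert 0x220E (hexadecimal) → 2×4096 + 2×256 + 14 = 8718 (decimal)
Convert 8718 (decimal) → 8718 = 8×1000 + 7×100 + 1×10 + 8 → 8 thousands, 7 hundreds, 1 ten, 8 ones (place-value notation)
8 thousands, 7 hundreds, 1 ten, 8 ones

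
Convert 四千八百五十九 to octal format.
Convert 四千八百五十九 (Chinese numeral) → 4×1000 + 8×100 + 5×10 + 9 = 4859 (decimal)
Convert 4859 (decimal) → 4859 = 1×4096 + 1×512 + 3×64 + 7×8 + 3 → 0o11373 (octal)
0o11373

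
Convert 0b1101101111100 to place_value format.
Convert 0b1101101111100 (binary) → 4096 + 2048 + 512 + 256 + 64 + 32 + 16 + 8 + 4 = 7036 (decimal)
Convert 7036 (decimal) → 7036 = 7×1000 + 3×10 + 6 → 7 thousands, 3 tens, 6 ones (place-value notation)
7 thousands, 3 tens, 6 ones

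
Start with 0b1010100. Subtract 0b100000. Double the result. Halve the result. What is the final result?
Convert 0b1010100 (binary) → 64 + 16 + 4 = 84 (decimal)
Start: 84
Convert 0b100000 (binary) → 32 (decimal)
84 - 32 = 52
52 × 2 = 104
104 ÷ 2 = 52
52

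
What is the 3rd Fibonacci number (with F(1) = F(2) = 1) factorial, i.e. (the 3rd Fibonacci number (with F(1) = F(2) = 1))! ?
Convert the 3rd Fibonacci number (with F(1) = F(2) = 1) (Fibonacci index) → 1, 1, 2 → 2 (decimal)
Compute 2! = 2
2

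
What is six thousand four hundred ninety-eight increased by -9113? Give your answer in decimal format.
Convert six thousand four hundred ninety-eight (English words) → 6×1000 + 4×100 + 98 = 6498 (decimal)
Compute 6498 + -9113 = -2615
-2615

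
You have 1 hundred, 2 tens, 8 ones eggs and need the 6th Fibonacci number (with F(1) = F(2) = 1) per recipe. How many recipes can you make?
Convert 1 hundred, 2 tens, 8 ones (place-value notation) → 1×100 + 2×10 + 8 = 128 (decimal)
Convert the 6th Fibonacci number (with F(1) = F(2) = 1) (Fibonacci index) → 1, 1, 2, 3, 5, 8 → 8 (decimal)
Compute 128 ÷ 8 = 16
16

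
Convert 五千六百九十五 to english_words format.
Convert 五千六百九十五 (Chinese numeral) → 5×1000 + 6×100 + 9×10 + 5 = 5695 (decimal)
Convert 5695 (decimal) → 5695 = 5×1000 + 6×100 + 95 → five thousand six hundred ninety-five (English words)
five thousand six hundred ninety-five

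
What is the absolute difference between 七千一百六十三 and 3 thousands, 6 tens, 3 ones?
Convert 七千一百六十三 (Chinese numeral) → 7×1000 + 1×100 + 6×10 + 3 = 7163 (decimal)
Convert 3 thousands, 6 tens, 3 ones (place-value notation) → 3×1000 + 6×10 + 3 = 3063 (decimal)
Compute |7163 - 3063| = 4100
4100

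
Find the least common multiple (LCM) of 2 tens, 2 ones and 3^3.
Convert 2 tens, 2 ones (place-value notation) → 2×10 + 2 = 22 (decimal)
Convert 3^3 (power) → 27 (decimal)
Compute lcm(22, 27) = 594
594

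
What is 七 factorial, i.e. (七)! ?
Convert 七 (Chinese numeral) → 7 (decimal)
Compute 7! = 5040
5040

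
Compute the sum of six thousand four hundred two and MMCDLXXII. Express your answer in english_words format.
Convert six thousand four hundred two (English words) → 6×1000 + 4×100 + 2 = 6402 (decimal)
Convert MMCDLXXII (Roman numeral) → 1000 + 1000 + 400 + 50 + 10 + 10 + 1 + 1 = 2472 (decimal)
Compute 6402 + 2472 = 8874
Convert 8874 (decimal) → 8874 = 8×1000 + 8×100 + 74 → eight thousand eight hundred seventy-four (English words)
eight thousand eight hundred seventy-four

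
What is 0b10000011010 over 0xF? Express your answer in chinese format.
Convert 0b10000011010 (binary) → 1024 + 16 + 8 + 2 = 1050 (decimal)
Convert 0xF (hexadecimal) → 15 (decimal)
Compute 1050 ÷ 15 = 70
Convert 70 (decimal) → 70 = 7×10 → 七十 (Chinese numeral)
七十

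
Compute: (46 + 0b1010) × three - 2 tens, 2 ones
Convert 0b1010 (binary) → 8 + 2 = 10 (decimal)
Convert three (English words) → 3 (decimal)
Convert 2 tens, 2 ones (place-value notation) → 2×10 + 2 = 22 (decimal)
Expression in decimal: (46 + 10) × 3 - 22
Parentheses first: 46 + 10 = 56
Multiply: 56 × 3 = 168
Subtract: 168 - 22 = 146
146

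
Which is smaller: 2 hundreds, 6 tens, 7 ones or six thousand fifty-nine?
Convert 2 hundreds, 6 tens, 7 ones (place-value notation) → 2×100 + 6×10 + 7 = 267 (decimal)
Convert six thousand fifty-nine (English words) → 6×1000 + 59 = 6059 (decimal)
Compare 267 vs 6059: smaller = 267
267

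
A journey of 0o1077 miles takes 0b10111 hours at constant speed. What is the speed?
Convert 0o1077 (octal) → 1×512 + 7×8 + 7 = 575 (decimal)
Convert 0b10111 (binary) → 16 + 4 + 2 + 1 = 23 (decimal)
Compute 575 ÷ 23 = 25
25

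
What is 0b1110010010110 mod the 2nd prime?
Convert 0b1110010010110 (binary) → 4096 + 2048 + 1024 + 128 + 16 + 4 + 2 = 7318 (decimal)
Convert the 2nd prime (prime index) → 3 (decimal)
Compute 7318 mod 3 = 1
1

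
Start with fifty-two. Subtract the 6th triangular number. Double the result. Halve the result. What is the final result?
Convert fifty-two (English words) → 52 (decimal)
Start: 52
Convert the 6th triangular number (triangular index) → 6×7/2 = 21 (decimal)
52 - 21 = 31
31 × 2 = 62
62 ÷ 2 = 31
31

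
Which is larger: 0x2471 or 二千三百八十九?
Convert 0x2471 (hexadecimal) → 2×4096 + 4×256 + 7×16 + 1 = 9329 (decimal)
Convert 二千三百八十九 (Chinese numeral) → 2×1000 + 3×100 + 8×10 + 9 = 2389 (decimal)
Compare 9329 vs 2389: larger = 9329
9329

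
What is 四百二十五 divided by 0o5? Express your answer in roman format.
Convert 四百二十五 (Chinese numeral) → 4×100 + 2×10 + 5 = 425 (decimal)
Convert 0o5 (octal) → 5 (decimal)
Compute 425 ÷ 5 = 85
Convert 85 (decimal) → 85 = 50 + 10 + 10 + 10 + 5 → LXXXV (Roman numeral)
LXXXV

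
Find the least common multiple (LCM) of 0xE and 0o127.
Convert 0xE (hexadecimal) → 14 (decimal)
Convert 0o127 (octal) → 1×64 + 2×8 + 7 = 87 (decimal)
Compute lcm(14, 87) = 1218
1218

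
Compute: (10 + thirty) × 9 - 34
Convert thirty (English words) → 30 (decimal)
Expression in decimal: (10 + 30) × 9 - 34
Parentheses first: 10 + 30 = 40
Multiply: 40 × 9 = 360
Subtract: 360 - 34 = 326
326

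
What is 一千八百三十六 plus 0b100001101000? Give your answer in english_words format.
Convert 一千八百三十六 (Chinese numeral) → 1×1000 + 8×100 + 3×10 + 6 = 1836 (decimal)
Convert 0b100001101000 (binary) → 2048 + 64 + 32 + 8 = 2152 (decimal)
Compute 1836 + 2152 = 3988
Convert 3988 (decimal) → 3988 = 3×1000 + 9×100 + 88 → three thousand nine hundred eighty-eight (English words)
three thousand nine hundred eighty-eight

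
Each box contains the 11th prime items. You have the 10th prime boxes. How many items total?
Convert the 11th prime (prime index) → 31 (decimal)
Convert the 10th prime (prime index) → 29 (decimal)
Compute 31 × 29 = 899
899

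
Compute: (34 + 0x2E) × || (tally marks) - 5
Convert 0x2E (hexadecimal) → 2×16 + 14 = 46 (decimal)
Convert || (tally marks) → 2 (decimal)
Expression in decimal: (34 + 46) × 2 - 5
Parentheses first: 34 + 46 = 80
Multiply: 80 × 2 = 160
Subtract: 160 - 5 = 155
155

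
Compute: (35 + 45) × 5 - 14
Parentheses first: 35 + 45 = 80
Multiply: 80 × 5 = 400
Subtract: 400 - 14 = 386
386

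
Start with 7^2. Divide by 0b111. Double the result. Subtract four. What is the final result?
Convert 7^2 (power) → 49 (decimal)
Start: 49
Convert 0b111 (binary) → 4 + 2 + 1 = 7 (decimal)
49 ÷ 7 = 7
7 × 2 = 14
Convert four (English words) → 4 (decimal)
14 - 4 = 10
10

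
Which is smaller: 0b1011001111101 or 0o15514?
Convert 0b1011001111101 (binary) → 4096 + 1024 + 512 + 64 + 32 + 16 + 8 + 4 + 1 = 5757 (decimal)
Convert 0o15514 (octal) → 1×4096 + 5×512 + 5×64 + 1×8 + 4 = 6988 (decimal)
Compare 5757 vs 6988: smaller = 5757
5757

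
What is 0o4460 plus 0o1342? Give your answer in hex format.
Convert 0o4460 (octal) → 4×512 + 4×64 + 6×8 = 2352 (decimal)
Convert 0o1342 (octal) → 1×512 + 3×64 + 4×8 + 2 = 738 (decimal)
Compute 2352 + 738 = 3090
Convert 3090 (decimal) → 3090 = 12×256 + 1×16 + 2 → 0xC12 (hexadecimal)
0xC12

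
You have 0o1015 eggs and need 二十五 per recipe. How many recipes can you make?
Convert 0o1015 (octal) → 1×512 + 1×8 + 5 = 525 (decimal)
Convert 二十五 (Chinese numeral) → 2×10 + 5 = 25 (decimal)
Compute 525 ÷ 25 = 21
21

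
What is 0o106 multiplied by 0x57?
Convert 0o106 (octal) → 1×64 + 6 = 70 (decimal)
Convert 0x57 (hexadecimal) → 5×16 + 7 = 87 (decimal)
Compute 70 × 87 = 6090
6090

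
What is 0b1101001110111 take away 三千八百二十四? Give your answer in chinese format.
Convert 0b1101001110111 (binary) → 4096 + 2048 + 512 + 64 + 32 + 16 + 4 + 2 + 1 = 6775 (decimal)
Convert 三千八百二十四 (Chinese numeral) → 3×1000 + 8×100 + 2×10 + 4 = 3824 (decimal)
Compute 6775 - 3824 = 2951
Convert 2951 (decimal) → 2951 = 2×1000 + 9×100 + 5×10 + 1 → 二千九百五十一 (Chinese numeral)
二千九百五十一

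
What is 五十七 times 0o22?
Convert 五十七 (Chinese numeral) → 5×10 + 7 = 57 (decimal)
Convert 0o22 (octal) → 2×8 + 2 = 18 (decimal)
Compute 57 × 18 = 1026
1026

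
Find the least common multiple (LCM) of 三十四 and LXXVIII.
Convert 三十四 (Chinese numeral) → 3×10 + 4 = 34 (decimal)
Convert LXXVIII (Roman numeral) → 50 + 10 + 10 + 5 + 1 + 1 + 1 = 78 (decimal)
Compute lcm(34, 78) = 1326
1326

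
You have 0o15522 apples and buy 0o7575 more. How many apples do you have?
Convert 0o15522 (octal) → 1×4096 + 5×512 + 5×64 + 2×8 + 2 = 6994 (decimal)
Convert 0o7575 (octal) → 7×512 + 5×64 + 7×8 + 5 = 3965 (decimal)
Compute 6994 + 3965 = 10959
10959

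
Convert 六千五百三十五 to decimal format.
Convert 六千五百三十五 (Chinese numeral) → 6×1000 + 5×100 + 3×10 + 5 = 6535 (decimal)
6535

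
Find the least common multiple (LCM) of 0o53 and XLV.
Convert 0o53 (octal) → 5×8 + 3 = 43 (decimal)
Convert XLV (Roman numeral) → 40 + 5 = 45 (decimal)
Compute lcm(43, 45) = 1935
1935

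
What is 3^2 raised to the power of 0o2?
Convert 3^2 (power) → 9 (decimal)
Convert 0o2 (octal) → 2 (decimal)
Compute 9 ^ 2 = 81
81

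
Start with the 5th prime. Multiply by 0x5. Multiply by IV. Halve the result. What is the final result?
Convert the 5th prime (prime index) → 11 (decimal)
Start: 11
Convert 0x5 (hexadecimal) → 5 (decimal)
11 × 5 = 55
Convert IV (Roman numeral) → 4 (decimal)
55 × 4 = 220
220 ÷ 2 = 110
110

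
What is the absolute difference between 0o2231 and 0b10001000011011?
Convert 0o2231 (octal) → 2×512 + 2×64 + 3×8 + 1 = 1177 (decimal)
Convert 0b10001000011011 (binary) → 8192 + 512 + 16 + 8 + 2 + 1 = 8731 (decimal)
Compute |1177 - 8731| = 7554
7554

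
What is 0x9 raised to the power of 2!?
Convert 0x9 (hexadecimal) → 9 (decimal)
Convert 2! (factorial) → 2 (decimal)
Compute 9 ^ 2 = 81
81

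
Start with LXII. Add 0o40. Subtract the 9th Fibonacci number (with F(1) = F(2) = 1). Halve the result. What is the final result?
Convert LXII (Roman numeral) → 50 + 10 + 1 + 1 = 62 (decimal)
Start: 62
Convert 0o40 (octal) → 4×8 = 32 (decimal)
62 + 32 = 94
Convert the 9th Fibonacci number (with F(1) = F(2) = 1) (Fibonacci index) → 1, 1, 2, 3, 5, 8, 13, 21, 34 → 34 (decimal)
94 - 34 = 60
60 ÷ 2 = 30
30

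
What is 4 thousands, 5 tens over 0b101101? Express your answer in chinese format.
Convert 4 thousands, 5 tens (place-value notation) → 4×1000 + 5×10 = 4050 (decimal)
Convert 0b101101 (binary) → 32 + 8 + 4 + 1 = 45 (decimal)
Compute 4050 ÷ 45 = 90
Convert 90 (decimal) → 90 = 9×10 → 九十 (Chinese numeral)
九十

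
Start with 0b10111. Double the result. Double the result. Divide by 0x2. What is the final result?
Convert 0b10111 (binary) → 16 + 4 + 2 + 1 = 23 (decimal)
Start: 23
23 × 2 = 46
46 × 2 = 92
Convert 0x2 (hexadecimal) → 2 (decimal)
92 ÷ 2 = 46
46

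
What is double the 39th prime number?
The 39th prime number = 167
Compute 167 × 2 = 334
334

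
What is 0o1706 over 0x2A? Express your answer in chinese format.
Convert 0o1706 (octal) → 1×512 + 7×64 + 6 = 966 (decimal)
Convert 0x2A (hexadecimal) → 2×16 + 10 = 42 (decimal)
Compute 966 ÷ 42 = 23
Convert 23 (decimal) → 23 = 2×10 + 3 → 二十三 (Chinese numeral)
二十三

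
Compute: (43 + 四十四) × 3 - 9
Convert 四十四 (Chinese numeral) → 4×10 + 4 = 44 (decimal)
Expression in decimal: (43 + 44) × 3 - 9
Parentheses first: 43 + 44 = 87
Multiply: 87 × 3 = 261
Subtract: 261 - 9 = 252
252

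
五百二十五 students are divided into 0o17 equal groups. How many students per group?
Convert 五百二十五 (Chinese numeral) → 5×100 + 2×10 + 5 = 525 (decimal)
Convert 0o17 (octal) → 1×8 + 7 = 15 (decimal)
Compute 525 ÷ 15 = 35
35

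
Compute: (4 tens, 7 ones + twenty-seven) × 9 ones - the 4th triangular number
Convert 4 tens, 7 ones (place-value notation) → 4×10 + 7 = 47 (decimal)
Convert twenty-seven (English words) → 27 (decimal)
Convert 9 ones (place-value notation) → 9 (decimal)
Convert the 4th triangular number (triangular index) → 4×5/2 = 10 (decimal)
Expression in decimal: (47 + 27) × 9 - 10
Parentheses first: 47 + 27 = 74
Multiply: 74 × 9 = 666
Subtract: 666 - 10 = 656
656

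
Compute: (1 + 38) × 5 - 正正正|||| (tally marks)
Convert 正正正|||| (tally marks) → 5 + 5 + 5 + 4 = 19 (decimal)
Expression in decimal: (1 + 38) × 5 - 19
Parentheses first: 1 + 38 = 39
Multiply: 39 × 5 = 195
Subtract: 195 - 19 = 176
176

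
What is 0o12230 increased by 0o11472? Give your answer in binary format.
Convert 0o12230 (octal) → 1×4096 + 2×512 + 2×64 + 3×8 = 5272 (decimal)
Convert 0o11472 (octal) → 1×4096 + 1×512 + 4×64 + 7×8 + 2 = 4922 (decimal)
Compute 5272 + 4922 = 10194
Convert 10194 (decimal) → 10194 = 8192 + 1024 + 512 + 256 + 128 + 64 + 16 + 2 → 0b10011111010010 (binary)
0b10011111010010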